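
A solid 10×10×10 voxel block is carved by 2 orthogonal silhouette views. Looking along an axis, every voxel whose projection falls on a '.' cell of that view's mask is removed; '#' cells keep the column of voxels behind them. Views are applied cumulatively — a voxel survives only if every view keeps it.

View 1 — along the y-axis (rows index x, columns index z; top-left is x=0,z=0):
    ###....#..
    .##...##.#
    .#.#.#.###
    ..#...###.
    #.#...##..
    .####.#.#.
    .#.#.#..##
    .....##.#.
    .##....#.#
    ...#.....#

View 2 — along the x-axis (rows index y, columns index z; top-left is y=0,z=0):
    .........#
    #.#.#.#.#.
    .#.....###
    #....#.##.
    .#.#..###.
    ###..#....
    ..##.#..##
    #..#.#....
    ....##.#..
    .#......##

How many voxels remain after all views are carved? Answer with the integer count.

full grid |V| = 1000
  1. axis=1 (XZ plane), |mask|=43  ⇒  voxels=430
  2. axis=0 (YZ plane), |mask|=37  ⇒  voxels=163

voxel count = 163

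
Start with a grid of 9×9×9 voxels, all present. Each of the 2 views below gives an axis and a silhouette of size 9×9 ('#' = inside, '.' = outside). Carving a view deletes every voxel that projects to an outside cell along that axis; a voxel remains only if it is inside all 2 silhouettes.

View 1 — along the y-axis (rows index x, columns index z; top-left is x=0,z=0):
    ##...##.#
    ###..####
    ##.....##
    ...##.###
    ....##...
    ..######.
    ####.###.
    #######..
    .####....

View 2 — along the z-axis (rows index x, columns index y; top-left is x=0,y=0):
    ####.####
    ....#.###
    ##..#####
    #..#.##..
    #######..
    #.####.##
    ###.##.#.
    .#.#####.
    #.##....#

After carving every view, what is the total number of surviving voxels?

|visual hull| = 272

initial block: 9^3 = 729
V1 y: intersect with XZ mask (47 set) -- 423 left
V2 z: intersect with XY mask (53 set) -- 272 left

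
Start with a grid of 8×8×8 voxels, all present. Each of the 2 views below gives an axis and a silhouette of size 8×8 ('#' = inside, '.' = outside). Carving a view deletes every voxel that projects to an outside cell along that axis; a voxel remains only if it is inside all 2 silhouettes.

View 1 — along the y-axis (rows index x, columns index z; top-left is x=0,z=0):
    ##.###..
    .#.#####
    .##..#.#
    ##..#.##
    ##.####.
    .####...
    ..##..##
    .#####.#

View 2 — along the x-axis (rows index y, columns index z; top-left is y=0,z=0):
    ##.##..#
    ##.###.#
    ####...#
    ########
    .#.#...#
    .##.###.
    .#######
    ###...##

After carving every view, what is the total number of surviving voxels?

|visual hull| = 228

initial block: 8^3 = 512
  1. axis=1 (XZ plane), |mask|=40  ⇒  voxels=320
  2. axis=0 (YZ plane), |mask|=44  ⇒  voxels=228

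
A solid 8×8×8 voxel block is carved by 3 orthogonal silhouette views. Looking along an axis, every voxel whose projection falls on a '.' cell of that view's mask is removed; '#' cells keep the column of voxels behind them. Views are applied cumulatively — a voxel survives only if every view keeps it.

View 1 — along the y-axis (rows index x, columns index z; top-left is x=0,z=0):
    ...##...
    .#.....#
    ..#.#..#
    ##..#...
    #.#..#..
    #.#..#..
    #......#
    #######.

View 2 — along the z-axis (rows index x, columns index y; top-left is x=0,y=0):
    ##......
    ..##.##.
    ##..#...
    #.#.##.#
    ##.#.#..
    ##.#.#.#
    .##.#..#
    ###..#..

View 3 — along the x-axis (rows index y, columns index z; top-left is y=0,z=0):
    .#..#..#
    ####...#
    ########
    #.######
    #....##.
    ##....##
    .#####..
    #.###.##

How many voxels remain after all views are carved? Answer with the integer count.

full grid |V| = 512
[1] y-view keeps 25 columns → grid now 200
[2] z-view keeps 31 columns → grid now 99
[3] x-view keeps 41 columns → grid now 59

remaining voxels: 59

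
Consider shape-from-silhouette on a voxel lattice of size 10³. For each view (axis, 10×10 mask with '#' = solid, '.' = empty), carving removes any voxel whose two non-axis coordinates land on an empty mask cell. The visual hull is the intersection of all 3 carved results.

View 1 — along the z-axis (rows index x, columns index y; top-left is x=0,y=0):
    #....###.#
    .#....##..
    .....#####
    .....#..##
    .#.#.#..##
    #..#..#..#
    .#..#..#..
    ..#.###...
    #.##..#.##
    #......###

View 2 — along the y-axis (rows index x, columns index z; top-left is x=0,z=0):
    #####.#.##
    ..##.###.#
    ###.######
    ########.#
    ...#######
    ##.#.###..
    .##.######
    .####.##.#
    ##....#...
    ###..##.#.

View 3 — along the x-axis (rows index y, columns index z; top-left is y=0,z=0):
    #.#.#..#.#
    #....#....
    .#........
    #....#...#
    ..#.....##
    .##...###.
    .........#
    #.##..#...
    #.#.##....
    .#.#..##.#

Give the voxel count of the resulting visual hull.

before carving: 1000 voxels (10×10×10)
after view 1 [z-axis, 42 of 100 cells solid] → remaining = 420
after view 2 [y-axis, 69 of 100 cells solid] → remaining = 283
after view 3 [x-axis, 33 of 100 cells solid] → remaining = 102

102 voxels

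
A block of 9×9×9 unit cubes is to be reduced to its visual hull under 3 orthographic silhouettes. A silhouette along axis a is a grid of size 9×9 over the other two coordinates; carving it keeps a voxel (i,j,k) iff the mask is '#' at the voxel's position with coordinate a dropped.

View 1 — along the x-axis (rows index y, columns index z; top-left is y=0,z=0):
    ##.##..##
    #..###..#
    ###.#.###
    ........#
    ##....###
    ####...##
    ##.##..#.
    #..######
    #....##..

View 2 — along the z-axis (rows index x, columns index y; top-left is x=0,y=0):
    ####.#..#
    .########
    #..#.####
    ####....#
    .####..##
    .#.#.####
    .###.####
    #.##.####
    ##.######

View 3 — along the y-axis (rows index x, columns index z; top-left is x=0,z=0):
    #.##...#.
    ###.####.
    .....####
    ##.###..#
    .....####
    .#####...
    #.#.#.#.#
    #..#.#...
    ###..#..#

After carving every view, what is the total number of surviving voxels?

remaining voxels: 152

full grid |V| = 729
carve view 1 (along x, YZ-mask fill 45/81): 405 voxels remain
carve view 2 (along z, XY-mask fill 59/81): 279 voxels remain
carve view 3 (along y, XZ-mask fill 43/81): 152 voxels remain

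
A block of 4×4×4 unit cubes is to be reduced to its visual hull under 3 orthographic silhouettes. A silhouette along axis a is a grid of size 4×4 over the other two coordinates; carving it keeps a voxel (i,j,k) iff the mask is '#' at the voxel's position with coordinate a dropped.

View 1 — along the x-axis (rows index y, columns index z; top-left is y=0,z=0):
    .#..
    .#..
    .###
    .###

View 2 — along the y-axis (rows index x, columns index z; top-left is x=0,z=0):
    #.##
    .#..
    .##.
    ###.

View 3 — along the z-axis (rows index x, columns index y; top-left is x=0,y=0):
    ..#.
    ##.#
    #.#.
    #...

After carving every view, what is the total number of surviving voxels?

start: 4×4×4 = 64 voxels
V1 x: intersect with YZ mask (8 set) -- 32 left
V2 y: intersect with XZ mask (9 set) -- 20 left
V3 z: intersect with XY mask (7 set) -- 9 left

9 voxels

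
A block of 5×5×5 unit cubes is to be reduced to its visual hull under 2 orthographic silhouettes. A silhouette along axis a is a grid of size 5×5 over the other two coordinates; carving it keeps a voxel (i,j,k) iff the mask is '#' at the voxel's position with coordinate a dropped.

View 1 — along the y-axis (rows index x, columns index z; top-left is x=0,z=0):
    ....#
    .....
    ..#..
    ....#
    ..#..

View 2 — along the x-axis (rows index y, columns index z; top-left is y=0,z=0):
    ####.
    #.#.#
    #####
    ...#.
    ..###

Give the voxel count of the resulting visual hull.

voxel count = 14

full grid |V| = 125
after view 1 [y-axis, 4 of 25 cells solid] → remaining = 20
after view 2 [x-axis, 16 of 25 cells solid] → remaining = 14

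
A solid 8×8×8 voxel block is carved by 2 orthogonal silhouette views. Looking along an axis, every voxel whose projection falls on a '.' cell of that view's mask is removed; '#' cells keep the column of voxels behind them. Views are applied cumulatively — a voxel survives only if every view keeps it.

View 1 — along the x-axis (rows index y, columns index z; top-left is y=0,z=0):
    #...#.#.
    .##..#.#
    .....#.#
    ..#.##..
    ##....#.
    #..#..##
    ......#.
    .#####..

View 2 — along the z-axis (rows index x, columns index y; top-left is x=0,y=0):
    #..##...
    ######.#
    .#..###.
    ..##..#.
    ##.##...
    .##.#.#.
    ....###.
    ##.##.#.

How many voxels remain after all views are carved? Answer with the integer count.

start: 8×8×8 = 512 voxels
carve view 1 (along x, YZ-mask fill 25/64): 200 voxels remain
carve view 2 (along z, XY-mask fill 33/64): 96 voxels remain

|visual hull| = 96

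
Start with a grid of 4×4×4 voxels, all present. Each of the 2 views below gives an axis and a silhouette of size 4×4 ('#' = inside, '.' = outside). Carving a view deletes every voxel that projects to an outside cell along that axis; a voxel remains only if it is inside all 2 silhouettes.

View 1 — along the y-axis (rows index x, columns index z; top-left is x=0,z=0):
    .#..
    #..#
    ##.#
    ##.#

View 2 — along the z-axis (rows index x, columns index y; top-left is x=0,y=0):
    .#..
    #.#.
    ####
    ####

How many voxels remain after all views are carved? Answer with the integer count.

start: 4×4×4 = 64 voxels
[1] y-view keeps 9 columns → grid now 36
[2] z-view keeps 11 columns → grid now 29

|visual hull| = 29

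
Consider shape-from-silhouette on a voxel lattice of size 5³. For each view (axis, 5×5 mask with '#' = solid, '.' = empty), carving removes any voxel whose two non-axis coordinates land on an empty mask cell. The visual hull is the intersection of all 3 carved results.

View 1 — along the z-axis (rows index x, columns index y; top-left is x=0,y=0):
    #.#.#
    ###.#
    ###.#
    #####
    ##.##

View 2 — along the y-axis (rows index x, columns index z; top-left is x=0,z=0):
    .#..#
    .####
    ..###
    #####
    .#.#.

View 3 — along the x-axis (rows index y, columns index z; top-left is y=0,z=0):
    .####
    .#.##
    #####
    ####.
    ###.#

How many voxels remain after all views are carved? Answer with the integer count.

remaining voxels: 57

before carving: 125 voxels (5×5×5)
  1. axis=2 (XY plane), |mask|=20  ⇒  voxels=100
  2. axis=1 (XZ plane), |mask|=16  ⇒  voxels=67
  3. axis=0 (YZ plane), |mask|=20  ⇒  voxels=57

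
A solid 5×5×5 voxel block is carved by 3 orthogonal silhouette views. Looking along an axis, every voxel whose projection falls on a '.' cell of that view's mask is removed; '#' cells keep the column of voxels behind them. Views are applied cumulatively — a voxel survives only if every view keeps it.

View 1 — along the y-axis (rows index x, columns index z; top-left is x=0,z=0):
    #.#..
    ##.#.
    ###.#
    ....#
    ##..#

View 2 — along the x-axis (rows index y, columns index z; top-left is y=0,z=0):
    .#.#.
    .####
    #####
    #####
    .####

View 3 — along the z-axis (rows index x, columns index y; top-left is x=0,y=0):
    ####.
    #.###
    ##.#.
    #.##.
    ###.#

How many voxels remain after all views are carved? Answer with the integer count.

start: 5×5×5 = 125 voxels
after view 1 [y-axis, 13 of 25 cells solid] → remaining = 65
after view 2 [x-axis, 20 of 25 cells solid] → remaining = 48
after view 3 [z-axis, 18 of 25 cells solid] → remaining = 33

voxel count = 33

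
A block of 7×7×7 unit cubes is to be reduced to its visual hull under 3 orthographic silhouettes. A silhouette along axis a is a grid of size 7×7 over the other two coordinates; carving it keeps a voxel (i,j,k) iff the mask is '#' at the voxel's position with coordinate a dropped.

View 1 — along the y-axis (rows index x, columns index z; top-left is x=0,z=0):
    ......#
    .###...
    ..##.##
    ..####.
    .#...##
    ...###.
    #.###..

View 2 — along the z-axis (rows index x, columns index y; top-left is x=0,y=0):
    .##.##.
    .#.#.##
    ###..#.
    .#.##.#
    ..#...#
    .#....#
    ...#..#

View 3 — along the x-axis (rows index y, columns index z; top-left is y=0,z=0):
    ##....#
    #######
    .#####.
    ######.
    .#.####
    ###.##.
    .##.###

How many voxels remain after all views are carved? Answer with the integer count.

remaining voxels: 52

initial block: 7^3 = 343
V1 y: intersect with XZ mask (22 set) -- 154 left
V2 z: intersect with XY mask (22 set) -- 68 left
V3 x: intersect with YZ mask (36 set) -- 52 left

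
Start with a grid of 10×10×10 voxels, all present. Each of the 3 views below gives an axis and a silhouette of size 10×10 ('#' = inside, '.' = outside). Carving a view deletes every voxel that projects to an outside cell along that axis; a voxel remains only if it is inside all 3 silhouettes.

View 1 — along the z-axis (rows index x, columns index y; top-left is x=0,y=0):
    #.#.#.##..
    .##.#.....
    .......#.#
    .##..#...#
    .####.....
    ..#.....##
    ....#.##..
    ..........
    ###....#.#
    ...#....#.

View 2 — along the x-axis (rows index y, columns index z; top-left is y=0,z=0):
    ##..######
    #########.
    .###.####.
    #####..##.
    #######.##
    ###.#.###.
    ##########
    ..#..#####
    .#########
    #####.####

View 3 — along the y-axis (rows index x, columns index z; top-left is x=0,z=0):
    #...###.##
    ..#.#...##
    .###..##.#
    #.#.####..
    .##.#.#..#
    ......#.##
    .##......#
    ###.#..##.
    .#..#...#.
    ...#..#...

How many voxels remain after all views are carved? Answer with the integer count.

voxel count = 110

before carving: 1000 voxels (10×10×10)
after view 1 [z-axis, 31 of 100 cells solid] → remaining = 310
after view 2 [x-axis, 81 of 100 cells solid] → remaining = 249
after view 3 [y-axis, 44 of 100 cells solid] → remaining = 110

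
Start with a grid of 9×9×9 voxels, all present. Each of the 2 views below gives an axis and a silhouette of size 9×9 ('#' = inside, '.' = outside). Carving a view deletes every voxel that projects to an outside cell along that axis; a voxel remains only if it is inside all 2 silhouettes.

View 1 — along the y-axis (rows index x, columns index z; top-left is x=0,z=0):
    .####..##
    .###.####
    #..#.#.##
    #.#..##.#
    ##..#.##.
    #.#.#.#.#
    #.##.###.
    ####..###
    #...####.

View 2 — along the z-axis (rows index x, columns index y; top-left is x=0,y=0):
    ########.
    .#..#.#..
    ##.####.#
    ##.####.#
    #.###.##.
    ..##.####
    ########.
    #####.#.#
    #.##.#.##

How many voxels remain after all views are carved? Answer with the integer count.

voxel count = 326

start: 9×9×9 = 729 voxels
carve view 1 (along y, XZ-mask fill 51/81): 459 voxels remain
carve view 2 (along z, XY-mask fill 58/81): 326 voxels remain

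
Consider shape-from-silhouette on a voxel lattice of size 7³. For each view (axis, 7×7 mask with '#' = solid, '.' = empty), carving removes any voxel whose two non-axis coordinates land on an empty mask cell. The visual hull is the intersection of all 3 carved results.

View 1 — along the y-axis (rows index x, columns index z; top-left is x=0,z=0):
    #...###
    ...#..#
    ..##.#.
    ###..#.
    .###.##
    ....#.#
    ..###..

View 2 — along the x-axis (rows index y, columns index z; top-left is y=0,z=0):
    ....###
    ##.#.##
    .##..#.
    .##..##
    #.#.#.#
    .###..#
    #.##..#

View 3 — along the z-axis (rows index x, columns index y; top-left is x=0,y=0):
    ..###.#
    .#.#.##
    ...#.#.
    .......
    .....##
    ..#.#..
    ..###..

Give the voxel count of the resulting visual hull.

remaining voxels: 32

start: 7×7×7 = 343 voxels
V1 y: intersect with XZ mask (23 set) -- 161 left
V2 x: intersect with YZ mask (27 set) -- 92 left
V3 z: intersect with XY mask (17 set) -- 32 left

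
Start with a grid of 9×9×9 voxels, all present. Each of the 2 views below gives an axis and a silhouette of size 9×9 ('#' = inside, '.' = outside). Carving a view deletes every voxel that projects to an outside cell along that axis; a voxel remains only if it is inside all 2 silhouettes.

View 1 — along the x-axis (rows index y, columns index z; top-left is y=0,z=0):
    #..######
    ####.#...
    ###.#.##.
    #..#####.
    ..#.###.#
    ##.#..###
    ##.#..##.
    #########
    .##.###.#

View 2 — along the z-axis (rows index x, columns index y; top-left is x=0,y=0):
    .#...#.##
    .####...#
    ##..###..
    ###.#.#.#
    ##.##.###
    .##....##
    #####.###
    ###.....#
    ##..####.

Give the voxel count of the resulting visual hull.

start: 9×9×9 = 729 voxels
after view 1 [x-axis, 55 of 81 cells solid] → remaining = 495
after view 2 [z-axis, 49 of 81 cells solid] → remaining = 295

295 voxels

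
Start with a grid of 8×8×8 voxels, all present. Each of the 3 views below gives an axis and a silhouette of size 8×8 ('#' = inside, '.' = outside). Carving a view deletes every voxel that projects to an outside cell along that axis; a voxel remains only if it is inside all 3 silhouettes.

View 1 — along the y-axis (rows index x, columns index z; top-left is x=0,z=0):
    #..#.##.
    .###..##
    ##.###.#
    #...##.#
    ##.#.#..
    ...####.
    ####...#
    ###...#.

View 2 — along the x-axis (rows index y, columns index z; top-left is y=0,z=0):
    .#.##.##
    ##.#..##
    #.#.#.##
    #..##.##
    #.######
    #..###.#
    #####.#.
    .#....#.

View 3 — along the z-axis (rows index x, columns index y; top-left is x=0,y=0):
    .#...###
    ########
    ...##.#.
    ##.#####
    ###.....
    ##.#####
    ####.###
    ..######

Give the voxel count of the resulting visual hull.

voxel count = 127

start: 8×8×8 = 512 voxels
  1. axis=1 (XZ plane), |mask|=36  ⇒  voxels=288
  2. axis=0 (YZ plane), |mask|=40  ⇒  voxels=181
  3. axis=2 (XY plane), |mask|=45  ⇒  voxels=127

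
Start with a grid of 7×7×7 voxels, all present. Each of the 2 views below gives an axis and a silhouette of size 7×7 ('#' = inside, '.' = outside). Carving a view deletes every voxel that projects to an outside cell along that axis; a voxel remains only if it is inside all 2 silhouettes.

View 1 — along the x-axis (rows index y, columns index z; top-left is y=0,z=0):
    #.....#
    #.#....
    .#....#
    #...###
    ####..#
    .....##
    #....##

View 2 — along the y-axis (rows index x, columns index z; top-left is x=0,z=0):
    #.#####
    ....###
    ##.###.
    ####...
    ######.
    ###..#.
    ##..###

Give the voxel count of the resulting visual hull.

full grid |V| = 343
step 1: project along x, AND mask (20/49) → |grid| = 140
step 2: project along y, AND mask (33/49) → |grid| = 93

voxel count = 93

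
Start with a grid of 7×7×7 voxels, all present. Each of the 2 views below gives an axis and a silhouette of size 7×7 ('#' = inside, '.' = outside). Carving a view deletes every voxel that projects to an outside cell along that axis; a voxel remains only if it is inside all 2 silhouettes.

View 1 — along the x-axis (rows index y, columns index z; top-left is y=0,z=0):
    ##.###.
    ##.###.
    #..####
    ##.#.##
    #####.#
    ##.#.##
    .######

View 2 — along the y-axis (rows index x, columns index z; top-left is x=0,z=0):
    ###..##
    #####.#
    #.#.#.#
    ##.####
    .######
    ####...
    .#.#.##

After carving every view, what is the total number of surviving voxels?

voxel count = 185

initial block: 7^3 = 343
step 1: project along x, AND mask (37/49) → |grid| = 259
step 2: project along y, AND mask (35/49) → |grid| = 185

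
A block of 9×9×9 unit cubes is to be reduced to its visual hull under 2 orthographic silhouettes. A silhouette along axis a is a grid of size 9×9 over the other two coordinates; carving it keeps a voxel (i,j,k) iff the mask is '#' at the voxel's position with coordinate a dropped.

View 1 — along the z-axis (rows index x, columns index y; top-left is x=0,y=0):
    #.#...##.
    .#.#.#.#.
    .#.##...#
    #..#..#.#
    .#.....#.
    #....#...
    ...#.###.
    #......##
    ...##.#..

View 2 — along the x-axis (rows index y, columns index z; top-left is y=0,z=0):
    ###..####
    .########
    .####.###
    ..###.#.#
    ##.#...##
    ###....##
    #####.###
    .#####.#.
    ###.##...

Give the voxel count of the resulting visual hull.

initial block: 9^3 = 729
after view 1 [z-axis, 30 of 81 cells solid] → remaining = 270
after view 2 [x-axis, 56 of 81 cells solid] → remaining = 186

voxel count = 186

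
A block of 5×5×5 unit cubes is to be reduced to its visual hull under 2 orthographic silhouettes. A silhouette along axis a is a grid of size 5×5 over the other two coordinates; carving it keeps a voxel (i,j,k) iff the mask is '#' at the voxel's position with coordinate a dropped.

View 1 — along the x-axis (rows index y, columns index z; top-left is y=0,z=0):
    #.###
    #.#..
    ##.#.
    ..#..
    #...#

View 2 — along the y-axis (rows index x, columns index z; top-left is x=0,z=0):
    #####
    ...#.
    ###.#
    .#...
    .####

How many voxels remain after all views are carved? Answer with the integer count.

start: 5×5×5 = 125 voxels
[1] x-view keeps 12 columns → grid now 60
[2] y-view keeps 15 columns → grid now 33

|visual hull| = 33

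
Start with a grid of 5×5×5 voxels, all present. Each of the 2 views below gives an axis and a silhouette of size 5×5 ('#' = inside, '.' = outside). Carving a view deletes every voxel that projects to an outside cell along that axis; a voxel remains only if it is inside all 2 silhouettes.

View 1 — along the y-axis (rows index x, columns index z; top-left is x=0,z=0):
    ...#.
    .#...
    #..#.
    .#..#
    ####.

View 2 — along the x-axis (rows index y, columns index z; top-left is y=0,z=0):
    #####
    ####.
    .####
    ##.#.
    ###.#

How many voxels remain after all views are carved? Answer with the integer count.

before carving: 125 voxels (5×5×5)
[1] y-view keeps 10 columns → grid now 50
[2] x-view keeps 20 columns → grid now 42

42 voxels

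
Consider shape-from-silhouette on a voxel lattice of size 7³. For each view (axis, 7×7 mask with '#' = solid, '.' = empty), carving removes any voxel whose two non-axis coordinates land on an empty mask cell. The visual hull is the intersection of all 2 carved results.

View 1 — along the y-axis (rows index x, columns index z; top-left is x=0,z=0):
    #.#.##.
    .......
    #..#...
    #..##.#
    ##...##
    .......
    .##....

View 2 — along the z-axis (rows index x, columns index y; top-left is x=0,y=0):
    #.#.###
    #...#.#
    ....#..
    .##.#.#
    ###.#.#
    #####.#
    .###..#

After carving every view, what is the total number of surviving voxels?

full grid |V| = 343
V1 y: intersect with XZ mask (16 set) -- 112 left
V2 z: intersect with XY mask (28 set) -- 66 left

66 voxels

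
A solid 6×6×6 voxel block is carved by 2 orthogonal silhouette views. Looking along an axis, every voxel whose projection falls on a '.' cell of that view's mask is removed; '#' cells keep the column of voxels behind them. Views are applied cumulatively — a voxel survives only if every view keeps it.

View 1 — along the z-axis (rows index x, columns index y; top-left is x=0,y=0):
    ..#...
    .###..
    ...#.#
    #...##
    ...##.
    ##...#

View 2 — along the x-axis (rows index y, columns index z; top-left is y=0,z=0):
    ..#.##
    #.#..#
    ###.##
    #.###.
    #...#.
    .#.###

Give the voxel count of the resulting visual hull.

50 voxels

start: 6×6×6 = 216 voxels
carve view 1 (along z, XY-mask fill 14/36): 84 voxels remain
carve view 2 (along x, YZ-mask fill 21/36): 50 voxels remain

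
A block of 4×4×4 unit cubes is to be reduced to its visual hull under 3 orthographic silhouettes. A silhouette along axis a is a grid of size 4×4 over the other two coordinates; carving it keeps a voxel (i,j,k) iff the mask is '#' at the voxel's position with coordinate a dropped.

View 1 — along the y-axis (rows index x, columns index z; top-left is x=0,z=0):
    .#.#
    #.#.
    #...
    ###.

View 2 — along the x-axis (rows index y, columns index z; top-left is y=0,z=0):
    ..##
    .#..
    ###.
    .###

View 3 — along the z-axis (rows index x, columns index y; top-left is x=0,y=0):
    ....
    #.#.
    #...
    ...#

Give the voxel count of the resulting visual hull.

before carving: 64 voxels (4×4×4)
after view 1 [y-axis, 8 of 16 cells solid] → remaining = 32
after view 2 [x-axis, 9 of 16 cells solid] → remaining = 17
after view 3 [z-axis, 4 of 16 cells solid] → remaining = 5

5 voxels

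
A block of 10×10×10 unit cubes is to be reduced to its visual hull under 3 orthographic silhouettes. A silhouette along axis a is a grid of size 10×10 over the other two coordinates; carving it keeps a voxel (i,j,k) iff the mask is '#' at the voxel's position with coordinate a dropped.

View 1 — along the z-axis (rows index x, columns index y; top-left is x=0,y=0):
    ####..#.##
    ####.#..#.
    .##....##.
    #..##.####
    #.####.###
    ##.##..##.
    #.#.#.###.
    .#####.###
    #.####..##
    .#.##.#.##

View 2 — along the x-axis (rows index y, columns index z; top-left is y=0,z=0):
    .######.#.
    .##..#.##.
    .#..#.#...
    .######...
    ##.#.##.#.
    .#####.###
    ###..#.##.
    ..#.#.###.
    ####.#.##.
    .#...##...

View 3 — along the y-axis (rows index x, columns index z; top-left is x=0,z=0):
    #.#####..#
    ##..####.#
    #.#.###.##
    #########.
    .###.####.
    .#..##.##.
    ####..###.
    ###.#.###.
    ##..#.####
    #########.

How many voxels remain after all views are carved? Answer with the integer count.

remaining voxels: 274

full grid |V| = 1000
[1] z-view keeps 65 columns → grid now 650
[2] x-view keeps 56 columns → grid now 364
[3] y-view keeps 72 columns → grid now 274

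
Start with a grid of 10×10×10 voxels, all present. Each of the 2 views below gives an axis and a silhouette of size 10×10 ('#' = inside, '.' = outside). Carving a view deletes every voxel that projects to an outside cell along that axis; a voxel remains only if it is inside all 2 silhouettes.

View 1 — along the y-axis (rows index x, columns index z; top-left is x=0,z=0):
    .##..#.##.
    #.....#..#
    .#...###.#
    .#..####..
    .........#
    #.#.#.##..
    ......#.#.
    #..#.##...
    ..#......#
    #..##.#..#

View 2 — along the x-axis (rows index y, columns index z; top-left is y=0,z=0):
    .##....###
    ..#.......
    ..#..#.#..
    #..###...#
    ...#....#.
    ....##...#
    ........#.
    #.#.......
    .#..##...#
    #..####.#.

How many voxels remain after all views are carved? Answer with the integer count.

start: 10×10×10 = 1000 voxels
step 1: project along y, AND mask (37/100) → |grid| = 370
step 2: project along x, AND mask (32/100) → |grid| = 111

|visual hull| = 111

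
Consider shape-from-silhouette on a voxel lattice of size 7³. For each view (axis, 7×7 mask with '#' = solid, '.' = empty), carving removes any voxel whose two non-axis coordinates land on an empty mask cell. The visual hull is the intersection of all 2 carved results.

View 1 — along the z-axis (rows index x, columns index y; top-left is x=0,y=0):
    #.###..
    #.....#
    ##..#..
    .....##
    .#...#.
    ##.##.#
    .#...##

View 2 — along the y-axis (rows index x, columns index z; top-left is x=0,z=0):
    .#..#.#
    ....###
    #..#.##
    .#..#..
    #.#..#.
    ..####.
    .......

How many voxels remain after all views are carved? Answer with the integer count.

60 voxels

full grid |V| = 343
carve view 1 (along z, XY-mask fill 21/49): 147 voxels remain
carve view 2 (along y, XZ-mask fill 19/49): 60 voxels remain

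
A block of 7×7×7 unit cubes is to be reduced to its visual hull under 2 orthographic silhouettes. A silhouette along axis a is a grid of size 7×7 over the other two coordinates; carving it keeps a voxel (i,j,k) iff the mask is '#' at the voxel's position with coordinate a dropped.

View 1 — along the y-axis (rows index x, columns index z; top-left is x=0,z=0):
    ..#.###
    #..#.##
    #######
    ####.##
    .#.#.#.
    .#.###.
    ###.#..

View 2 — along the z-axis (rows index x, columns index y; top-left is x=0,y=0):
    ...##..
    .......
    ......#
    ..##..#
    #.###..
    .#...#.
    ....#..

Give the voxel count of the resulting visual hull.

voxel count = 57

start: 7×7×7 = 343 voxels
  1. axis=1 (XZ plane), |mask|=32  ⇒  voxels=224
  2. axis=2 (XY plane), |mask|=13  ⇒  voxels=57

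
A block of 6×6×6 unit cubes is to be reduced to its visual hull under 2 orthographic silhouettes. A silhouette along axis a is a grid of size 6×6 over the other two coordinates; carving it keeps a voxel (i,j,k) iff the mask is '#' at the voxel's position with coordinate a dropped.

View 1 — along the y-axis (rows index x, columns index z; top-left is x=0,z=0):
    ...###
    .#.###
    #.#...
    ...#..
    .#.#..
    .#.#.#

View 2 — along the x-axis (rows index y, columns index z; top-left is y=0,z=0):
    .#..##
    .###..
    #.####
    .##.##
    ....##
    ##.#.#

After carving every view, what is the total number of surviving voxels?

start: 6×6×6 = 216 voxels
V1 y: intersect with XZ mask (15 set) -- 90 left
V2 x: intersect with YZ mask (21 set) -- 55 left

remaining voxels: 55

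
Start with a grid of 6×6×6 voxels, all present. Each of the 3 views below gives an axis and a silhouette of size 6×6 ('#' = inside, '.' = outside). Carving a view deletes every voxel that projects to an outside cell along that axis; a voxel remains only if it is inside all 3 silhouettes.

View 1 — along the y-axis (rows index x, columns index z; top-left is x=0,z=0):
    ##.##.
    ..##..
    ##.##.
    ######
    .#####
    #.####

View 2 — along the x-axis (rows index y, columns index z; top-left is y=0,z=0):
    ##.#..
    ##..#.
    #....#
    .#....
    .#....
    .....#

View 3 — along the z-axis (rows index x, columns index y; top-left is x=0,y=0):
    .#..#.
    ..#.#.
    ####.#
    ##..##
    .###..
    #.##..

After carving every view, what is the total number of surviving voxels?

voxel count = 28

start: 6×6×6 = 216 voxels
carve view 1 (along y, XZ-mask fill 26/36): 156 voxels remain
carve view 2 (along x, YZ-mask fill 11/36): 45 voxels remain
carve view 3 (along z, XY-mask fill 19/36): 28 voxels remain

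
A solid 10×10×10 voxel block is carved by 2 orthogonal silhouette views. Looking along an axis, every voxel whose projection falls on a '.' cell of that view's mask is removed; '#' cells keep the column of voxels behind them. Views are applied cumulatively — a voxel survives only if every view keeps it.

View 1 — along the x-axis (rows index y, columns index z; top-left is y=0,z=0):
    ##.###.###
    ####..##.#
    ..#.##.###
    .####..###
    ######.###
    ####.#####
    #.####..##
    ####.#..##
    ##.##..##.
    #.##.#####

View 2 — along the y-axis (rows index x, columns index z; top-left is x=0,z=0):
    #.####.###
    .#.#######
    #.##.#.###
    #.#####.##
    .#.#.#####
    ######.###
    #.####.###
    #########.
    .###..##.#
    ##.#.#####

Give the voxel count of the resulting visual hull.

voxel count = 595

start: 10×10×10 = 1000 voxels
carve view 1 (along x, YZ-mask fill 74/100): 740 voxels remain
carve view 2 (along y, XZ-mask fill 78/100): 595 voxels remain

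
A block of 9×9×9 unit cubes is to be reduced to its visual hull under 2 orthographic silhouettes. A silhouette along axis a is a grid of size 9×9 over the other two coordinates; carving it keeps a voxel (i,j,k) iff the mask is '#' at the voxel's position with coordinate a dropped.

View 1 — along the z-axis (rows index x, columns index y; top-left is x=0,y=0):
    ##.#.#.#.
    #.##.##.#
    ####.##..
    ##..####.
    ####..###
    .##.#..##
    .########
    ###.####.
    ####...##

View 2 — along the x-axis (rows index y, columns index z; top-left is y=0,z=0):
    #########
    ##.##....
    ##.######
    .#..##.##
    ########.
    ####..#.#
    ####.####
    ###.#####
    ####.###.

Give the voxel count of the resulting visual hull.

|visual hull| = 388

before carving: 729 voxels (9×9×9)
V1 z: intersect with XY mask (56 set) -- 504 left
V2 x: intersect with YZ mask (63 set) -- 388 left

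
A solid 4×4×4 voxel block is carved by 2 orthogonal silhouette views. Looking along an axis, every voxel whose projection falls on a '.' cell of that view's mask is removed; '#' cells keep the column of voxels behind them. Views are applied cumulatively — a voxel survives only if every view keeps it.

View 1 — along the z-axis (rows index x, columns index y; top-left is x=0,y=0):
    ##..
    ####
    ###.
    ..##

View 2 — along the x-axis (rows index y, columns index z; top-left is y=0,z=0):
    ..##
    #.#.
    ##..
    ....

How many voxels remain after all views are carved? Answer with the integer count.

initial block: 4^3 = 64
carve view 1 (along z, XY-mask fill 11/16): 44 voxels remain
carve view 2 (along x, YZ-mask fill 6/16): 18 voxels remain

|visual hull| = 18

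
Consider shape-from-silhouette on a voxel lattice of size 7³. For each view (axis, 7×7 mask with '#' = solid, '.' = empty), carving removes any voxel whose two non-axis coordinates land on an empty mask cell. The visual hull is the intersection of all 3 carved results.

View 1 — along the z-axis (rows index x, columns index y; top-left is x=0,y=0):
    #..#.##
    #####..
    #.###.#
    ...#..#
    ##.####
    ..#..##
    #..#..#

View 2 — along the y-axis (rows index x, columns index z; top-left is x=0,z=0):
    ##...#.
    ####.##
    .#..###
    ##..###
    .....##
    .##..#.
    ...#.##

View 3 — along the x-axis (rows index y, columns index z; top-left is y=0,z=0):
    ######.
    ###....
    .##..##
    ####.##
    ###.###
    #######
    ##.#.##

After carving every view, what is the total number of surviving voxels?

start: 7×7×7 = 343 voxels
step 1: project along z, AND mask (28/49) → |grid| = 196
step 2: project along y, AND mask (26/49) → |grid| = 102
step 3: project along x, AND mask (37/49) → |grid| = 84

remaining voxels: 84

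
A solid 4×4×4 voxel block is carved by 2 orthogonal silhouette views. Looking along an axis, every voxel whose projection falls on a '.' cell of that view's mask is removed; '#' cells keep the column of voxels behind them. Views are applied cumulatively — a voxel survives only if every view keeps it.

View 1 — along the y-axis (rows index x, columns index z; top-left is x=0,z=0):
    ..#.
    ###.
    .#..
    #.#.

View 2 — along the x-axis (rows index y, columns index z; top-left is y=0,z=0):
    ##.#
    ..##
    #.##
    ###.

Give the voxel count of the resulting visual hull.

remaining voxels: 19

before carving: 64 voxels (4×4×4)
V1 y: intersect with XZ mask (7 set) -- 28 left
V2 x: intersect with YZ mask (11 set) -- 19 left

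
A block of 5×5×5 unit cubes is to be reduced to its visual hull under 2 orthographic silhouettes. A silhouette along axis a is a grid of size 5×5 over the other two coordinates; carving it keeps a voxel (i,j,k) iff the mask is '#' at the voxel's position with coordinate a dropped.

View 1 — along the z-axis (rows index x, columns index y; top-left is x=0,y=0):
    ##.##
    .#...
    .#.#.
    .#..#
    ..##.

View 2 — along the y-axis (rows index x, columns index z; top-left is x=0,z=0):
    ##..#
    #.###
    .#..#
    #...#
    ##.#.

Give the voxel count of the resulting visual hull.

|visual hull| = 30

before carving: 125 voxels (5×5×5)
[1] z-view keeps 11 columns → grid now 55
[2] y-view keeps 14 columns → grid now 30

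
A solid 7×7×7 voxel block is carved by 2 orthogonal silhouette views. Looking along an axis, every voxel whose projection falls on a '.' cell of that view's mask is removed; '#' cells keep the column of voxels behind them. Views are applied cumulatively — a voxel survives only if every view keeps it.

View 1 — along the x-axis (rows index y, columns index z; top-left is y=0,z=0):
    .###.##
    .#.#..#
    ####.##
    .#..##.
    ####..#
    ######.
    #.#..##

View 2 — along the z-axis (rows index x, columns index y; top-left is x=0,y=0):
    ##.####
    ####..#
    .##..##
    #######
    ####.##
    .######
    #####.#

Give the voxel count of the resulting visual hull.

voxel count = 178

before carving: 343 voxels (7×7×7)
[1] x-view keeps 32 columns → grid now 224
[2] z-view keeps 40 columns → grid now 178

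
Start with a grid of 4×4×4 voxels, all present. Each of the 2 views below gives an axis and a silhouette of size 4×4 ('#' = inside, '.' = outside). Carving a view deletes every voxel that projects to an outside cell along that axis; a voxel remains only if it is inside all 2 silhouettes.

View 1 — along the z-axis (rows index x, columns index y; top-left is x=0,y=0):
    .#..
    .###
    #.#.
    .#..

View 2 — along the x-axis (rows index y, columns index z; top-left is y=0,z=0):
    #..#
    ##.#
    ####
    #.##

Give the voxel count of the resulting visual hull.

22 voxels

initial block: 4^3 = 64
V1 z: intersect with XY mask (7 set) -- 28 left
V2 x: intersect with YZ mask (12 set) -- 22 left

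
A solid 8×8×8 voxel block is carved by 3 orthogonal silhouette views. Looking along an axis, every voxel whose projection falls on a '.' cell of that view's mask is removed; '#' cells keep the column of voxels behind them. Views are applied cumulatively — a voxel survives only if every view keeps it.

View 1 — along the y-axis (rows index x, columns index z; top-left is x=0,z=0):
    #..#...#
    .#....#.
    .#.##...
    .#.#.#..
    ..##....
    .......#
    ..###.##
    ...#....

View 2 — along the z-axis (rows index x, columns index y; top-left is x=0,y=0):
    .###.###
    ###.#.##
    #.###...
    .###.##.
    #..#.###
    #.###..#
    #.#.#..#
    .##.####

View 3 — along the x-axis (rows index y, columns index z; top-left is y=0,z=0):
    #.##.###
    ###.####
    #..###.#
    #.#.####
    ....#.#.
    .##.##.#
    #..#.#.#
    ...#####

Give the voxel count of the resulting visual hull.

before carving: 512 voxels (8×8×8)
carve view 1 (along y, XZ-mask fill 20/64): 160 voxels remain
carve view 2 (along z, XY-mask fill 41/64): 98 voxels remain
carve view 3 (along x, YZ-mask fill 40/64): 58 voxels remain

58 voxels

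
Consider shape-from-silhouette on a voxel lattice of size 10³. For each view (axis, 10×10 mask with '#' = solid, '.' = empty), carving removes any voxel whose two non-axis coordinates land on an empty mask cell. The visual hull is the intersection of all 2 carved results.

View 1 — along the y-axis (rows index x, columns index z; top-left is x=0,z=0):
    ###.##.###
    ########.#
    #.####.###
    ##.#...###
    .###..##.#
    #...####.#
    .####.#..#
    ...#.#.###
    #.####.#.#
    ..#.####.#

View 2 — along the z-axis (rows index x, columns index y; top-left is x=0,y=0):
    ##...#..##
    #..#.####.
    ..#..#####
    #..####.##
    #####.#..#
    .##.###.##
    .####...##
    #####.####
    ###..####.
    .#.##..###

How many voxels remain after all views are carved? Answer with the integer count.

434 voxels

initial block: 10^3 = 1000
step 1: project along y, AND mask (67/100) → |grid| = 670
step 2: project along z, AND mask (66/100) → |grid| = 434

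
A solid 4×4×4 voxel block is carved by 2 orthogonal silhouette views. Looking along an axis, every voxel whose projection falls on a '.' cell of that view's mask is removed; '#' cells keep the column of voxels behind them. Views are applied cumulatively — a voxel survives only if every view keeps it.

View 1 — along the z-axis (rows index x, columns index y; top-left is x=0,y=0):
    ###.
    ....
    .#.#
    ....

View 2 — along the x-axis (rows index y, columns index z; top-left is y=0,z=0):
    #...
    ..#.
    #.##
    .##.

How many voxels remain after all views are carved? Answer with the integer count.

full grid |V| = 64
V1 z: intersect with XY mask (5 set) -- 20 left
V2 x: intersect with YZ mask (7 set) -- 8 left

voxel count = 8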